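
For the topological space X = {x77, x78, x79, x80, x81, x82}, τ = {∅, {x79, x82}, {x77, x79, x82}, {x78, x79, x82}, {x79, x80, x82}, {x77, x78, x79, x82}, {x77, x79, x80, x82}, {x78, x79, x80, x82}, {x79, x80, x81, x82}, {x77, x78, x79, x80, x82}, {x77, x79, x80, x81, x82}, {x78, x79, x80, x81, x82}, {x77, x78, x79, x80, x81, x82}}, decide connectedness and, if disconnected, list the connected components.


(X, τ) is connected.

Find clopen sets (U ∈ τ with X ∖ U ∈ τ):
  U = ∅, X ∖ U = {x77, x78, x79, x80, x81, x82} — both open, so U is clopen.
  U = {x77, x78, x79, x80, x81, x82}, X ∖ U = ∅ — both open, so U is clopen.
Only trivial clopens (∅ and X) exist, so (X, τ) is connected.
Compute connected components by grouping points that agree on all clopens:
  component: {x77, x78, x79, x80, x81, x82}


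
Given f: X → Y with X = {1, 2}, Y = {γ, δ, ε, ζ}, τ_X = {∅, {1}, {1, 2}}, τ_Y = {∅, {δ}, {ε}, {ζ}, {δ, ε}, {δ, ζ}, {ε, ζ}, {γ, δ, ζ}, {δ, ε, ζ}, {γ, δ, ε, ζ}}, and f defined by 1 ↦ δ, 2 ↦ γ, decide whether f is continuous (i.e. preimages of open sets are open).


f IS continuous.

Compute f^{-1}(U) for each U ∈ τ_Y:
  U = ∅: f^{-1}(U) = ∅ ∈ τ_X ✓.
  U = {δ}: f^{-1}(U) = {1} ∈ τ_X ✓.
  U = {ε}: f^{-1}(U) = ∅ ∈ τ_X ✓.
  U = {ζ}: f^{-1}(U) = ∅ ∈ τ_X ✓.
  U = {δ, ε}: f^{-1}(U) = {1} ∈ τ_X ✓.
  U = {δ, ζ}: f^{-1}(U) = {1} ∈ τ_X ✓.
  U = {ε, ζ}: f^{-1}(U) = ∅ ∈ τ_X ✓.
  U = {γ, δ, ζ}: f^{-1}(U) = {1, 2} ∈ τ_X ✓.
  U = {δ, ε, ζ}: f^{-1}(U) = {1} ∈ τ_X ✓.
  U = {γ, δ, ε, ζ}: f^{-1}(U) = {1, 2} ∈ τ_X ✓.
Every preimage lies in τ_X, so f IS continuous.


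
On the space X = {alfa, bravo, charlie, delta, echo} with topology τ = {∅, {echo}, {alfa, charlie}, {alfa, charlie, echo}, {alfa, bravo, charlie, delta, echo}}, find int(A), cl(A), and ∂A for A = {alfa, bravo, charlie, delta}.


int(A) = {alfa, charlie}, cl(A) = {alfa, bravo, charlie, delta}, ∂A = {bravo, delta}.

Closed sets in (X, τ) are complements of opens:
  closed(X, τ) = {∅, {bravo, delta}, {bravo, delta, echo}, {alfa, bravo, charlie, delta}, {alfa, bravo, charlie, delta, echo}}.
int(A) = ⋃ {U ∈ τ : U ⊆ A}. Opens contained in A: ∅, {alfa, charlie}.
Taking the union of these: int(A) = {alfa, charlie}.
cl(A) = ⋂ {C closed : A ⊆ C}. Closed sets containing A: {alfa, bravo, charlie, delta}, {alfa, bravo, charlie, delta, echo}.
Intersecting these: cl(A) = {alfa, bravo, charlie, delta}.
∂A = cl(A) ∖ int(A) = {alfa, bravo, charlie, delta} ∖ {alfa, charlie} = {bravo, delta}.


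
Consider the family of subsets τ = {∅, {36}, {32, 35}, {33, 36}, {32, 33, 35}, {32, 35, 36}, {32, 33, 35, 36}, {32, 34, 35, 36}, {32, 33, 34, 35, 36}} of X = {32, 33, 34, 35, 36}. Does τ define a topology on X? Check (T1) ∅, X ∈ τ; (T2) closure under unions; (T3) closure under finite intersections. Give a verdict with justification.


τ is NOT a topology on X.

Axiom (T1): ∅ ∈ τ? Yes; X ∈ τ? Yes.
Axiom (T2/T3): check pairwise unions and intersections of members of τ.
Counterexample for (T3): {33, 36} ∩ {32, 33, 35} = {33} ∉ τ. Therefore τ is NOT a topology.


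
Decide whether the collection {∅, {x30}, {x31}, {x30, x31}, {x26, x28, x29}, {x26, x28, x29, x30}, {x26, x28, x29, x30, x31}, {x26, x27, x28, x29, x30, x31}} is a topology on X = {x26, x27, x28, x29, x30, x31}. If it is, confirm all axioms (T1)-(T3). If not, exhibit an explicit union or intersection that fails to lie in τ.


τ is NOT a topology on X.

Axiom (T1): ∅ ∈ τ? Yes; X ∈ τ? Yes.
Axiom (T2/T3): check pairwise unions and intersections of members of τ.
Counterexample for (T2): {x31} ∪ {x26, x28, x29} = {x26, x28, x29, x31} ∉ τ. Therefore τ is NOT a topology.


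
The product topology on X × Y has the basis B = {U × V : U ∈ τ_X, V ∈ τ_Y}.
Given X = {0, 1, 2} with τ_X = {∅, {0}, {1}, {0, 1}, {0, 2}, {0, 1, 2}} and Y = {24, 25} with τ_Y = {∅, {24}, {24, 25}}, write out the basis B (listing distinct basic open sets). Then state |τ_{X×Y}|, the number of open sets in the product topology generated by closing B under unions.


Basis B = {∅ × ∅, {0} × {24}, {1} × {24}, {0} × {24, 25}, {0, 1} × {24}, {0, 2} × {24}, {1} × {24, 25}, {0, 1, 2} × {24}, {0, 1} × {24, 25}, {0, 2} × {24, 25}, {0, 1, 2} × {24, 25}}; |τ_{X×Y}| = 18.

Enumerate products U × V with U ∈ τ_X, V ∈ τ_Y (deduplicated):
  ∅ × ∅ = {} (∅)
  {0} × {24} = {(0,24)}
  {1} × {24} = {(1,24)}
  {0} × {24, 25} = {(0,24), (0,25)}
  {0, 1} × {24} = {(0,24), (1,24)}
  {0, 2} × {24} = {(0,24), (2,24)}
  {1} × {24, 25} = {(1,24), (1,25)}
  {0, 1, 2} × {24} = {(0,24), (1,24), (2,24)}
  {0, 1} × {24, 25} = {(0,24), (0,25), (1,24), (1,25)}
  {0, 2} × {24, 25} = {(0,24), (0,25), (2,24), (2,25)}
  {0, 1, 2} × {24, 25} = {(0,24), (0,25), (1,24), (1,25), (2,24), (2,25)}
These 11 distinct sets form the basis B.
Close under arbitrary unions to get τ_{X×Y}; counting gives |τ_{X×Y}| = 18.


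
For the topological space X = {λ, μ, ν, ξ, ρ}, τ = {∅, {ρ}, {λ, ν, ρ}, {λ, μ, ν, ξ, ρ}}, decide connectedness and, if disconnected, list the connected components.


(X, τ) is connected.

Find clopen sets (U ∈ τ with X ∖ U ∈ τ):
  U = ∅, X ∖ U = {λ, μ, ν, ξ, ρ} — both open, so U is clopen.
  U = {λ, μ, ν, ξ, ρ}, X ∖ U = ∅ — both open, so U is clopen.
Only trivial clopens (∅ and X) exist, so (X, τ) is connected.
Compute connected components by grouping points that agree on all clopens:
  component: {λ, μ, ν, ξ, ρ}


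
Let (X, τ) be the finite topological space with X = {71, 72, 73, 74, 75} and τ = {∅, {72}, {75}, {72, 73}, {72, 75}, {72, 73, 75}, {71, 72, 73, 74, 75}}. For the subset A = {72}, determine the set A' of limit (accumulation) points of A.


A' = {71, 73, 74}

For each x ∈ X, list the open sets U ∈ τ with x ∈ U, then check whether U ∩ (A ∖ {x}) ≠ ∅ for every such U.
  x = 71: opens ∋ x are {71, 72, 73, 74, 75}; each meets A ∖ {71}, so x IS a limit point.
  x = 72: open {72} ∋ x has {72} ∩ (A ∖ {72}) = ∅, so x is NOT a limit point.
  x = 73: opens ∋ x are {72, 73}, {72, 73, 75}, {71, 72, 73, 74, 75}; each meets A ∖ {73}, so x IS a limit point.
  x = 74: opens ∋ x are {71, 72, 73, 74, 75}; each meets A ∖ {74}, so x IS a limit point.
  x = 75: open {75} ∋ x has {75} ∩ (A ∖ {75}) = ∅, so x is NOT a limit point.
Collecting: A' = {71, 73, 74}.


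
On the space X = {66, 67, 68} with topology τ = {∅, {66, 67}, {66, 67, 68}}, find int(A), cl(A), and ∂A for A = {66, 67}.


int(A) = {66, 67}, cl(A) = {66, 67, 68}, ∂A = {68}.

Closed sets in (X, τ) are complements of opens:
  closed(X, τ) = {∅, {68}, {66, 67, 68}}.
int(A) = ⋃ {U ∈ τ : U ⊆ A}. Opens contained in A: ∅, {66, 67}.
Taking the union of these: int(A) = {66, 67}.
cl(A) = ⋂ {C closed : A ⊆ C}. Closed sets containing A: {66, 67, 68}.
Intersecting these: cl(A) = {66, 67, 68}.
∂A = cl(A) ∖ int(A) = {66, 67, 68} ∖ {66, 67} = {68}.


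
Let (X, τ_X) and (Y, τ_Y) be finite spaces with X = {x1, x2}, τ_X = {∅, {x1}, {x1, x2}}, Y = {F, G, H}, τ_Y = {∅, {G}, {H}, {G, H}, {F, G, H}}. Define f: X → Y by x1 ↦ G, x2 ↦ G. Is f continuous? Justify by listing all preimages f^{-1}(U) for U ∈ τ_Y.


f IS continuous.

Compute f^{-1}(U) for each U ∈ τ_Y:
  U = ∅: f^{-1}(U) = ∅ ∈ τ_X ✓.
  U = {G}: f^{-1}(U) = {x1, x2} ∈ τ_X ✓.
  U = {H}: f^{-1}(U) = ∅ ∈ τ_X ✓.
  U = {G, H}: f^{-1}(U) = {x1, x2} ∈ τ_X ✓.
  U = {F, G, H}: f^{-1}(U) = {x1, x2} ∈ τ_X ✓.
Every preimage lies in τ_X, so f IS continuous.


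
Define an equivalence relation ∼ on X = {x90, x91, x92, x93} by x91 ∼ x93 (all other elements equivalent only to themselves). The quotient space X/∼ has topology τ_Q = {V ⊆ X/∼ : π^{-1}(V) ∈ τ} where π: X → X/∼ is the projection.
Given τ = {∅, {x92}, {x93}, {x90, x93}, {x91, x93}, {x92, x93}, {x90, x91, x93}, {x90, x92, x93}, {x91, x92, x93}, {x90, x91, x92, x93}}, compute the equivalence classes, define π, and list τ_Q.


X/∼ = {[x90], [x91=x93], [x92]}; |τ_Q| = 6.

Equivalence classes: [x90], [x91=x93], [x92].
Quotient map π: X → X/∼ sends x90 ↦ [x90], x91 ↦ [x91=x93], x92 ↦ [x92], x93 ↦ [x91=x93].
For each subset V ⊆ X/∼, compute π^{-1}(V) ⊆ X and check whether π^{-1}(V) ∈ τ. V is open in τ_Q iff π^{-1}(V) ∈ τ.
  V = {}: π^{-1}(V) = ∅ ∈ τ ✓.
  V = {[x90]}: π^{-1}(V) = {x90} ∉ τ ✗.
  V = {[x91=x93]}: π^{-1}(V) = {x91, x93} ∈ τ ✓.
  V = {[x90], [x91=x93]}: π^{-1}(V) = {x90, x91, x93} ∈ τ ✓.
  V = {[x92]}: π^{-1}(V) = {x92} ∈ τ ✓.
  V = {[x90], [x92]}: π^{-1}(V) = {x90, x92} ∉ τ ✗.
  V = {[x91=x93], [x92]}: π^{-1}(V) = {x91, x92, x93} ∈ τ ✓.
  V = {[x90], [x91=x93], [x92]}: π^{-1}(V) = {x90, x91, x92, x93} ∈ τ ✓.
Open sets in the quotient: τ_Q = {{}, {[x91=x93]}, {[x90], [x91=x93]}, {[x92]}, {[x91=x93], [x92]}, {[x90], [x91=x93], [x92]}} (6 elements).


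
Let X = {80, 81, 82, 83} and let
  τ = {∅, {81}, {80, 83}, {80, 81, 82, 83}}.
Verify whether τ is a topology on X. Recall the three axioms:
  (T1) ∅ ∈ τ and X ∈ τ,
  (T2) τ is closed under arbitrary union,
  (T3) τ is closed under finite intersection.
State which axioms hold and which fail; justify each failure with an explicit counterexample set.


τ is NOT a topology on X.

Axiom (T1): ∅ ∈ τ? Yes; X ∈ τ? Yes.
Axiom (T2/T3): check pairwise unions and intersections of members of τ.
Counterexample for (T2): {81} ∪ {80, 83} = {80, 81, 83} ∉ τ. Therefore τ is NOT a topology.


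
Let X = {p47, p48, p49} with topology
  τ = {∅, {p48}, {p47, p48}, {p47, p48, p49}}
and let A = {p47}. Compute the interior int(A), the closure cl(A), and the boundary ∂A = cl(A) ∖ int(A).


int(A) = ∅, cl(A) = {p47, p49}, ∂A = {p47, p49}.

Closed sets in (X, τ) are complements of opens:
  closed(X, τ) = {∅, {p49}, {p47, p49}, {p47, p48, p49}}.
int(A) = ⋃ {U ∈ τ : U ⊆ A}. Opens contained in A: ∅.
Taking the union of these: int(A) = ∅.
cl(A) = ⋂ {C closed : A ⊆ C}. Closed sets containing A: {p47, p49}, {p47, p48, p49}.
Intersecting these: cl(A) = {p47, p49}.
∂A = cl(A) ∖ int(A) = {p47, p49} ∖ ∅ = {p47, p49}.


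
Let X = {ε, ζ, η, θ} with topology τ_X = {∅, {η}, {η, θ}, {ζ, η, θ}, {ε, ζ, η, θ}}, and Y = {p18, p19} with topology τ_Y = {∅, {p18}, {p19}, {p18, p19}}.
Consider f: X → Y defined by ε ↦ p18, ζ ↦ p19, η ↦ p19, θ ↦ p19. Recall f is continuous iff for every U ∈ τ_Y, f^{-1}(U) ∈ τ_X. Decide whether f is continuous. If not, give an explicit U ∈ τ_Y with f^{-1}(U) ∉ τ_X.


f is NOT continuous.

Compute f^{-1}(U) for each U ∈ τ_Y:
  U = ∅: f^{-1}(U) = ∅ ∈ τ_X ✓.
  U = {p18}: f^{-1}(U) = {ε} ∉ τ_X ✗.
  U = {p19}: f^{-1}(U) = {ζ, η, θ} ∈ τ_X ✓.
  U = {p18, p19}: f^{-1}(U) = {ε, ζ, η, θ} ∈ τ_X ✓.
Found U = {p18} with f^{-1}(U) = {ε} not in τ_X. Therefore f is NOT continuous.


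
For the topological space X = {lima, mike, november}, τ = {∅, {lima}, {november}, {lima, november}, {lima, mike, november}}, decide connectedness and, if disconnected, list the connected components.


(X, τ) is connected.

Find clopen sets (U ∈ τ with X ∖ U ∈ τ):
  U = ∅, X ∖ U = {lima, mike, november} — both open, so U is clopen.
  U = {lima, mike, november}, X ∖ U = ∅ — both open, so U is clopen.
Only trivial clopens (∅ and X) exist, so (X, τ) is connected.
Compute connected components by grouping points that agree on all clopens:
  component: {lima, mike, november}


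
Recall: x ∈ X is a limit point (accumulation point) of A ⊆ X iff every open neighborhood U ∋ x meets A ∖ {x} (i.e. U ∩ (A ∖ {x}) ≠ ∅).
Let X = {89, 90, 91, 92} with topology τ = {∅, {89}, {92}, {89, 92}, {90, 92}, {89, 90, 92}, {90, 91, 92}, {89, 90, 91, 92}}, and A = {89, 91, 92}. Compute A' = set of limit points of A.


A' = {90, 91}

For each x ∈ X, list the open sets U ∈ τ with x ∈ U, then check whether U ∩ (A ∖ {x}) ≠ ∅ for every such U.
  x = 89: open {89} ∋ x has {89} ∩ (A ∖ {89}) = ∅, so x is NOT a limit point.
  x = 90: opens ∋ x are {90, 92}, {89, 90, 92}, {90, 91, 92}, {89, 90, 91, 92}; each meets A ∖ {90}, so x IS a limit point.
  x = 91: opens ∋ x are {90, 91, 92}, {89, 90, 91, 92}; each meets A ∖ {91}, so x IS a limit point.
  x = 92: open {92} ∋ x has {92} ∩ (A ∖ {92}) = ∅, so x is NOT a limit point.
Collecting: A' = {90, 91}.


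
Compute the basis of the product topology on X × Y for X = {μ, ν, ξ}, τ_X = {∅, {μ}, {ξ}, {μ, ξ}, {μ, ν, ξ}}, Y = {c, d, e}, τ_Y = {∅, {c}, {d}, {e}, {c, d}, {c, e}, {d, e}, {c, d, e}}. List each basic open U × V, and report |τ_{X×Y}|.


Basis B = {∅ × ∅, {μ} × {c}, {μ} × {d}, {μ} × {e}, {ξ} × {c}, {ξ} × {d}, {ξ} × {e}, {μ} × {c, d}, {μ} × {c, e}, {μ, ξ} × {c}, {μ} × {d, e}, {μ, ξ} × {d}, {μ, ξ} × {e}, {ξ} × {c, d}, {ξ} × {c, e}, {ξ} × {d, e}, {μ} × {c, d, e}, {μ, ν, ξ} × {c}, {μ, ν, ξ} × {d}, {μ, ν, ξ} × {e}, {ξ} × {c, d, e}, {μ, ξ} × {c, d}, {μ, ξ} × {c, e}, {μ, ξ} × {d, e}, {μ, ξ} × {c, d, e}, {μ, ν, ξ} × {c, d}, {μ, ν, ξ} × {c, e}, {μ, ν, ξ} × {d, e}, {μ, ν, ξ} × {c, d, e}}; |τ_{X×Y}| = 125.

Enumerate products U × V with U ∈ τ_X, V ∈ τ_Y (deduplicated):
  ∅ × ∅ = {} (∅)
  {μ} × {c} = {(μ,c)}
  {μ} × {d} = {(μ,d)}
  {μ} × {e} = {(μ,e)}
  {ξ} × {c} = {(ξ,c)}
  {ξ} × {d} = {(ξ,d)}
  {ξ} × {e} = {(ξ,e)}
  {μ} × {c, d} = {(μ,c), (μ,d)}
  {μ} × {c, e} = {(μ,c), (μ,e)}
  {μ, ξ} × {c} = {(μ,c), (ξ,c)}
  {μ} × {d, e} = {(μ,d), (μ,e)}
  {μ, ξ} × {d} = {(μ,d), (ξ,d)}
  {μ, ξ} × {e} = {(μ,e), (ξ,e)}
  {ξ} × {c, d} = {(ξ,c), (ξ,d)}
  {ξ} × {c, e} = {(ξ,c), (ξ,e)}
  {ξ} × {d, e} = {(ξ,d), (ξ,e)}
  {μ} × {c, d, e} = {(μ,c), (μ,d), (μ,e)}
  {μ, ν, ξ} × {c} = {(μ,c), (ν,c), (ξ,c)}
  {μ, ν, ξ} × {d} = {(μ,d), (ν,d), (ξ,d)}
  {μ, ν, ξ} × {e} = {(μ,e), (ν,e), (ξ,e)}
  {ξ} × {c, d, e} = {(ξ,c), (ξ,d), (ξ,e)}
  {μ, ξ} × {c, d} = {(μ,c), (μ,d), (ξ,c), (ξ,d)}
  {μ, ξ} × {c, e} = {(μ,c), (μ,e), (ξ,c), (ξ,e)}
  {μ, ξ} × {d, e} = {(μ,d), (μ,e), (ξ,d), (ξ,e)}
  {μ, ξ} × {c, d, e} = {(μ,c), (μ,d), (μ,e), (ξ,c), (ξ,d), (ξ,e)}
  {μ, ν, ξ} × {c, d} = {(μ,c), (μ,d), (ν,c), (ν,d), (ξ,c), (ξ,d)}
  {μ, ν, ξ} × {c, e} = {(μ,c), (μ,e), (ν,c), (ν,e), (ξ,c), (ξ,e)}
  {μ, ν, ξ} × {d, e} = {(μ,d), (μ,e), (ν,d), (ν,e), (ξ,d), (ξ,e)}
  {μ, ν, ξ} × {c, d, e} = {(μ,c), (μ,d), (μ,e), (ν,c), (ν,d), (ν,e), (ξ,c), (ξ,d), (ξ,e)}
These 29 distinct sets form the basis B.
Close under arbitrary unions to get τ_{X×Y}; counting gives |τ_{X×Y}| = 125.


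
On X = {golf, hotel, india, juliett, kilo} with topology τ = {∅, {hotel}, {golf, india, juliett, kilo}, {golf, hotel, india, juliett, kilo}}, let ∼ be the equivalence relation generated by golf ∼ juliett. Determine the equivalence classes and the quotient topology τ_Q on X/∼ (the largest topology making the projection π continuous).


X/∼ = {[golf=juliett], [hotel], [india], [kilo]}; |τ_Q| = 4.

Equivalence classes: [golf=juliett], [hotel], [india], [kilo].
Quotient map π: X → X/∼ sends golf ↦ [golf=juliett], hotel ↦ [hotel], india ↦ [india], juliett ↦ [golf=juliett], kilo ↦ [kilo].
For each subset V ⊆ X/∼, compute π^{-1}(V) ⊆ X and check whether π^{-1}(V) ∈ τ. V is open in τ_Q iff π^{-1}(V) ∈ τ.
  V = {}: π^{-1}(V) = ∅ ∈ τ ✓.
  V = {[golf=juliett]}: π^{-1}(V) = {golf, juliett} ∉ τ ✗.
  V = {[hotel]}: π^{-1}(V) = {hotel} ∈ τ ✓.
  V = {[golf=juliett], [hotel]}: π^{-1}(V) = {golf, hotel, juliett} ∉ τ ✗.
  V = {[india]}: π^{-1}(V) = {india} ∉ τ ✗.
  V = {[golf=juliett], [india]}: π^{-1}(V) = {golf, india, juliett} ∉ τ ✗.
  V = {[hotel], [india]}: π^{-1}(V) = {hotel, india} ∉ τ ✗.
  V = {[golf=juliett], [hotel], [india]}: π^{-1}(V) = {golf, hotel, india, juliett} ∉ τ ✗.
  V = {[kilo]}: π^{-1}(V) = {kilo} ∉ τ ✗.
  V = {[golf=juliett], [kilo]}: π^{-1}(V) = {golf, juliett, kilo} ∉ τ ✗.
  V = {[hotel], [kilo]}: π^{-1}(V) = {hotel, kilo} ∉ τ ✗.
  V = {[golf=juliett], [hotel], [kilo]}: π^{-1}(V) = {golf, hotel, juliett, kilo} ∉ τ ✗.
  V = {[india], [kilo]}: π^{-1}(V) = {india, kilo} ∉ τ ✗.
  V = {[golf=juliett], [india], [kilo]}: π^{-1}(V) = {golf, india, juliett, kilo} ∈ τ ✓.
  V = {[hotel], [india], [kilo]}: π^{-1}(V) = {hotel, india, kilo} ∉ τ ✗.
  V = {[golf=juliett], [hotel], [india], [kilo]}: π^{-1}(V) = {golf, hotel, india, juliett, kilo} ∈ τ ✓.
Open sets in the quotient: τ_Q = {{}, {[hotel]}, {[golf=juliett], [india], [kilo]}, {[golf=juliett], [hotel], [india], [kilo]}} (4 elements).


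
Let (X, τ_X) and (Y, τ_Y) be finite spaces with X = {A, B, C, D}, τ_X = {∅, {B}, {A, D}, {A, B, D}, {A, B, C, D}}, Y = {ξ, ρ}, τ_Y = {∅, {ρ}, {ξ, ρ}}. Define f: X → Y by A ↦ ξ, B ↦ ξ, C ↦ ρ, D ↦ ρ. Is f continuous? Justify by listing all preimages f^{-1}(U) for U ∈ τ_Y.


f is NOT continuous.

Compute f^{-1}(U) for each U ∈ τ_Y:
  U = ∅: f^{-1}(U) = ∅ ∈ τ_X ✓.
  U = {ρ}: f^{-1}(U) = {C, D} ∉ τ_X ✗.
  U = {ξ, ρ}: f^{-1}(U) = {A, B, C, D} ∈ τ_X ✓.
Found U = {ρ} with f^{-1}(U) = {C, D} not in τ_X. Therefore f is NOT continuous.


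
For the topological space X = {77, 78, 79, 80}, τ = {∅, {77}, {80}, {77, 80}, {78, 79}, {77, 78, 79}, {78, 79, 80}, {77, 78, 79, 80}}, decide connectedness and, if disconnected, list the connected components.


(X, τ) is disconnected; components = [{77}, {80}, {78, 79}].

Find clopen sets (U ∈ τ with X ∖ U ∈ τ):
  U = ∅, X ∖ U = {77, 78, 79, 80} — both open, so U is clopen.
  U = {77}, X ∖ U = {78, 79, 80} — both open, so U is clopen.
  U = {80}, X ∖ U = {77, 78, 79} — both open, so U is clopen.
  U = {77, 80}, X ∖ U = {78, 79} — both open, so U is clopen.
  U = {78, 79}, X ∖ U = {77, 80} — both open, so U is clopen.
  U = {77, 78, 79}, X ∖ U = {80} — both open, so U is clopen.
  U = {78, 79, 80}, X ∖ U = {77} — both open, so U is clopen.
  U = {77, 78, 79, 80}, X ∖ U = ∅ — both open, so U is clopen.
Nontrivial clopen(s) exist: e.g. {77, 78, 79}. So (X, τ) is disconnected.
Compute connected components by grouping points that agree on all clopens:
  component: {77}
  component: {80}
  component: {78, 79}


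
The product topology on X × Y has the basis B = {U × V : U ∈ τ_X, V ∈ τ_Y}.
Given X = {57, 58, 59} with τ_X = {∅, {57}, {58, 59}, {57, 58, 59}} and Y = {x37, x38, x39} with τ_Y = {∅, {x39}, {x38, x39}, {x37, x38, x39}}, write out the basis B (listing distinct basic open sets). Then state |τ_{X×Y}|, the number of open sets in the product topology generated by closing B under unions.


Basis B = {∅ × ∅, {57} × {x39}, {57} × {x38, x39}, {58, 59} × {x39}, {57} × {x37, x38, x39}, {57, 58, 59} × {x39}, {58, 59} × {x38, x39}, {57, 58, 59} × {x38, x39}, {58, 59} × {x37, x38, x39}, {57, 58, 59} × {x37, x38, x39}}; |τ_{X×Y}| = 16.

Enumerate products U × V with U ∈ τ_X, V ∈ τ_Y (deduplicated):
  ∅ × ∅ = {} (∅)
  {57} × {x39} = {(57,x39)}
  {57} × {x38, x39} = {(57,x38), (57,x39)}
  {58, 59} × {x39} = {(58,x39), (59,x39)}
  {57} × {x37, x38, x39} = {(57,x37), (57,x38), (57,x39)}
  {57, 58, 59} × {x39} = {(57,x39), (58,x39), (59,x39)}
  {58, 59} × {x38, x39} = {(58,x38), (58,x39), (59,x38), (59,x39)}
  {57, 58, 59} × {x38, x39} = {(57,x38), (57,x39), (58,x38), (58,x39), (59,x38), (59,x39)}
  {58, 59} × {x37, x38, x39} = {(58,x37), (58,x38), (58,x39), (59,x37), (59,x38), (59,x39)}
  {57, 58, 59} × {x37, x38, x39} = {(57,x37), (57,x38), (57,x39), (58,x37), (58,x38), (58,x39), (59,x37), (59,x38), (59,x39)}
These 10 distinct sets form the basis B.
Close under arbitrary unions to get τ_{X×Y}; counting gives |τ_{X×Y}| = 16.


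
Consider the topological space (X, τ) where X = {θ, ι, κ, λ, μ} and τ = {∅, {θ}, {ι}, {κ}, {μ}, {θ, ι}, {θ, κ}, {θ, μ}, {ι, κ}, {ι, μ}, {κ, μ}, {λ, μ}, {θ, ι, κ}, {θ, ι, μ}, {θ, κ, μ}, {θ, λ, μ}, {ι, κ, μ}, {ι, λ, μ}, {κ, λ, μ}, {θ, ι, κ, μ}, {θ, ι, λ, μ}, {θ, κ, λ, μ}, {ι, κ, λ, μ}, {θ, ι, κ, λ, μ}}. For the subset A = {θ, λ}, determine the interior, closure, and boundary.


int(A) = {θ}, cl(A) = {θ, λ}, ∂A = {λ}.

Closed sets in (X, τ) are complements of opens:
  closed(X, τ) = {∅, {θ}, {ι}, {κ}, {λ}, {θ, ι}, {θ, κ}, {θ, λ}, {ι, κ}, {ι, λ}, {κ, λ}, {λ, μ}, {θ, ι, κ}, {θ, ι, λ}, {θ, κ, λ}, {θ, λ, μ}, {ι, κ, λ}, {ι, λ, μ}, {κ, λ, μ}, {θ, ι, κ, λ}, {θ, ι, λ, μ}, {θ, κ, λ, μ}, {ι, κ, λ, μ}, {θ, ι, κ, λ, μ}}.
int(A) = ⋃ {U ∈ τ : U ⊆ A}. Opens contained in A: ∅, {θ}.
Taking the union of these: int(A) = {θ}.
cl(A) = ⋂ {C closed : A ⊆ C}. Closed sets containing A: {θ, λ}, {θ, ι, λ}, {θ, κ, λ}, {θ, λ, μ}, {θ, ι, κ, λ}, {θ, ι, λ, μ}, {θ, κ, λ, μ}, {θ, ι, κ, λ, μ}.
Intersecting these: cl(A) = {θ, λ}.
∂A = cl(A) ∖ int(A) = {θ, λ} ∖ {θ} = {λ}.


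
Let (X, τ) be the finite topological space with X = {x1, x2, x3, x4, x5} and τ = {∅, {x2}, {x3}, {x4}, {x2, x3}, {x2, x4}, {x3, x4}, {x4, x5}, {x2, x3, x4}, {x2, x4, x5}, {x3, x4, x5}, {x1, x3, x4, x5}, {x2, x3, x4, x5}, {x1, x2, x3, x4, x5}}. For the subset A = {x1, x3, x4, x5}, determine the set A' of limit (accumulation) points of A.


A' = {x1, x5}

For each x ∈ X, list the open sets U ∈ τ with x ∈ U, then check whether U ∩ (A ∖ {x}) ≠ ∅ for every such U.
  x = x1: opens ∋ x are {x1, x3, x4, x5}, {x1, x2, x3, x4, x5}; each meets A ∖ {x1}, so x IS a limit point.
  x = x2: open {x2} ∋ x has {x2} ∩ (A ∖ {x2}) = ∅, so x is NOT a limit point.
  x = x3: open {x3} ∋ x has {x3} ∩ (A ∖ {x3}) = ∅, so x is NOT a limit point.
  x = x4: open {x4} ∋ x has {x4} ∩ (A ∖ {x4}) = ∅, so x is NOT a limit point.
  x = x5: opens ∋ x are {x4, x5}, {x2, x4, x5}, {x3, x4, x5}, {x1, x3, x4, x5}, {x2, x3, x4, x5}, {x1, x2, x3, x4, x5}; each meets A ∖ {x5}, so x IS a limit point.
Collecting: A' = {x1, x5}.


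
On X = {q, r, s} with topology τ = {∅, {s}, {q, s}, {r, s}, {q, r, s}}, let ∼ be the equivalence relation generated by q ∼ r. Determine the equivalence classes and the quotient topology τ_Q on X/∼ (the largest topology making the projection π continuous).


X/∼ = {[q=r], [s]}; |τ_Q| = 3.

Equivalence classes: [q=r], [s].
Quotient map π: X → X/∼ sends q ↦ [q=r], r ↦ [q=r], s ↦ [s].
For each subset V ⊆ X/∼, compute π^{-1}(V) ⊆ X and check whether π^{-1}(V) ∈ τ. V is open in τ_Q iff π^{-1}(V) ∈ τ.
  V = {}: π^{-1}(V) = ∅ ∈ τ ✓.
  V = {[q=r]}: π^{-1}(V) = {q, r} ∉ τ ✗.
  V = {[s]}: π^{-1}(V) = {s} ∈ τ ✓.
  V = {[q=r], [s]}: π^{-1}(V) = {q, r, s} ∈ τ ✓.
Open sets in the quotient: τ_Q = {{}, {[s]}, {[q=r], [s]}} (3 elements).


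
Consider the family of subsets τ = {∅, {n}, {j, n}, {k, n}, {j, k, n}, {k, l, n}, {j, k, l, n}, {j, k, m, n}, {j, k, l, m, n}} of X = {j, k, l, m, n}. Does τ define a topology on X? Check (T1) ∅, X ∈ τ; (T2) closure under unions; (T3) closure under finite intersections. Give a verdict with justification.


τ IS a topology on X.

Axiom (T1): ∅ ∈ τ? Yes; X ∈ τ? Yes.
Axiom (T2/T3): check pairwise unions and intersections of members of τ.
All pairwise intersections and unions checked — each lies in τ. Therefore τ satisfies (T1), (T2), (T3): it IS a topology on X.


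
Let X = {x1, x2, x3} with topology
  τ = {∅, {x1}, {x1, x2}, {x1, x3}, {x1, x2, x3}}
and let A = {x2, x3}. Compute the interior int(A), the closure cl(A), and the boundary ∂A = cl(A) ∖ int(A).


int(A) = ∅, cl(A) = {x2, x3}, ∂A = {x2, x3}.

Closed sets in (X, τ) are complements of opens:
  closed(X, τ) = {∅, {x2}, {x3}, {x2, x3}, {x1, x2, x3}}.
int(A) = ⋃ {U ∈ τ : U ⊆ A}. Opens contained in A: ∅.
Taking the union of these: int(A) = ∅.
cl(A) = ⋂ {C closed : A ⊆ C}. Closed sets containing A: {x2, x3}, {x1, x2, x3}.
Intersecting these: cl(A) = {x2, x3}.
∂A = cl(A) ∖ int(A) = {x2, x3} ∖ ∅ = {x2, x3}.


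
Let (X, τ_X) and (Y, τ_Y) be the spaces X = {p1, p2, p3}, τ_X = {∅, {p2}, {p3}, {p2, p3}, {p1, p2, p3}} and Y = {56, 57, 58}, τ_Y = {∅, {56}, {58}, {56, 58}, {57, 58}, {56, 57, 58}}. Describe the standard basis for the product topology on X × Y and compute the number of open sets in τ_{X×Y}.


Basis B = {∅ × ∅, {p2} × {56}, {p2} × {58}, {p3} × {56}, {p3} × {58}, {p2} × {56, 58}, {p2, p3} × {56}, {p2} × {57, 58}, {p2, p3} × {58}, {p3} × {56, 58}, {p3} × {57, 58}, {p1, p2, p3} × {56}, {p1, p2, p3} × {58}, {p2} × {56, 57, 58}, {p3} × {56, 57, 58}, {p2, p3} × {56, 58}, {p2, p3} × {57, 58}, {p1, p2, p3} × {56, 58}, {p1, p2, p3} × {57, 58}, {p2, p3} × {56, 57, 58}, {p1, p2, p3} × {56, 57, 58}}; |τ_{X×Y}| = 70.

Enumerate products U × V with U ∈ τ_X, V ∈ τ_Y (deduplicated):
  ∅ × ∅ = {} (∅)
  {p2} × {56} = {(p2,56)}
  {p2} × {58} = {(p2,58)}
  {p3} × {56} = {(p3,56)}
  {p3} × {58} = {(p3,58)}
  {p2} × {56, 58} = {(p2,56), (p2,58)}
  {p2, p3} × {56} = {(p2,56), (p3,56)}
  {p2} × {57, 58} = {(p2,57), (p2,58)}
  {p2, p3} × {58} = {(p2,58), (p3,58)}
  {p3} × {56, 58} = {(p3,56), (p3,58)}
  {p3} × {57, 58} = {(p3,57), (p3,58)}
  {p1, p2, p3} × {56} = {(p1,56), (p2,56), (p3,56)}
  {p1, p2, p3} × {58} = {(p1,58), (p2,58), (p3,58)}
  {p2} × {56, 57, 58} = {(p2,56), (p2,57), (p2,58)}
  {p3} × {56, 57, 58} = {(p3,56), (p3,57), (p3,58)}
  {p2, p3} × {56, 58} = {(p2,56), (p2,58), (p3,56), (p3,58)}
  {p2, p3} × {57, 58} = {(p2,57), (p2,58), (p3,57), (p3,58)}
  {p1, p2, p3} × {56, 58} = {(p1,56), (p1,58), (p2,56), (p2,58), (p3,56), (p3,58)}
  {p1, p2, p3} × {57, 58} = {(p1,57), (p1,58), (p2,57), (p2,58), (p3,57), (p3,58)}
  {p2, p3} × {56, 57, 58} = {(p2,56), (p2,57), (p2,58), (p3,56), (p3,57), (p3,58)}
  {p1, p2, p3} × {56, 57, 58} = {(p1,56), (p1,57), (p1,58), (p2,56), (p2,57), (p2,58), (p3,56), (p3,57), (p3,58)}
These 21 distinct sets form the basis B.
Close under arbitrary unions to get τ_{X×Y}; counting gives |τ_{X×Y}| = 70.


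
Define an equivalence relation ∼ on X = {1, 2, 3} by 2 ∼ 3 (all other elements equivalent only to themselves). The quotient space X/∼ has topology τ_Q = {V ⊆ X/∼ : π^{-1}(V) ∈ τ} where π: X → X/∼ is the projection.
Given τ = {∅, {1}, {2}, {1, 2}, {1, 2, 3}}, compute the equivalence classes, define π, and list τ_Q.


X/∼ = {[1], [2=3]}; |τ_Q| = 3.

Equivalence classes: [1], [2=3].
Quotient map π: X → X/∼ sends 1 ↦ [1], 2 ↦ [2=3], 3 ↦ [2=3].
For each subset V ⊆ X/∼, compute π^{-1}(V) ⊆ X and check whether π^{-1}(V) ∈ τ. V is open in τ_Q iff π^{-1}(V) ∈ τ.
  V = {}: π^{-1}(V) = ∅ ∈ τ ✓.
  V = {[1]}: π^{-1}(V) = {1} ∈ τ ✓.
  V = {[2=3]}: π^{-1}(V) = {2, 3} ∉ τ ✗.
  V = {[1], [2=3]}: π^{-1}(V) = {1, 2, 3} ∈ τ ✓.
Open sets in the quotient: τ_Q = {{}, {[1]}, {[1], [2=3]}} (3 elements).


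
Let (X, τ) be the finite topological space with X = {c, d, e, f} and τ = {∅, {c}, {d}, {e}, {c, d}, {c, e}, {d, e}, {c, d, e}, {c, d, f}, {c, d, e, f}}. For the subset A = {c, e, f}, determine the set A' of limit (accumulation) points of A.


A' = {f}

For each x ∈ X, list the open sets U ∈ τ with x ∈ U, then check whether U ∩ (A ∖ {x}) ≠ ∅ for every such U.
  x = c: open {c} ∋ x has {c} ∩ (A ∖ {c}) = ∅, so x is NOT a limit point.
  x = d: open {d} ∋ x has {d} ∩ (A ∖ {d}) = ∅, so x is NOT a limit point.
  x = e: open {e} ∋ x has {e} ∩ (A ∖ {e}) = ∅, so x is NOT a limit point.
  x = f: opens ∋ x are {c, d, f}, {c, d, e, f}; each meets A ∖ {f}, so x IS a limit point.
Collecting: A' = {f}.


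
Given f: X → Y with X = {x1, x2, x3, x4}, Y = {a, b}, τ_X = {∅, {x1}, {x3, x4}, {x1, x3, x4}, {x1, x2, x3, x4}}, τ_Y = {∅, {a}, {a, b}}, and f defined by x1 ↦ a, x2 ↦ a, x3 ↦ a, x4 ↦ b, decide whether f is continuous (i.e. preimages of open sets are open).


f is NOT continuous.

Compute f^{-1}(U) for each U ∈ τ_Y:
  U = ∅: f^{-1}(U) = ∅ ∈ τ_X ✓.
  U = {a}: f^{-1}(U) = {x1, x2, x3} ∉ τ_X ✗.
  U = {a, b}: f^{-1}(U) = {x1, x2, x3, x4} ∈ τ_X ✓.
Found U = {a} with f^{-1}(U) = {x1, x2, x3} not in τ_X. Therefore f is NOT continuous.


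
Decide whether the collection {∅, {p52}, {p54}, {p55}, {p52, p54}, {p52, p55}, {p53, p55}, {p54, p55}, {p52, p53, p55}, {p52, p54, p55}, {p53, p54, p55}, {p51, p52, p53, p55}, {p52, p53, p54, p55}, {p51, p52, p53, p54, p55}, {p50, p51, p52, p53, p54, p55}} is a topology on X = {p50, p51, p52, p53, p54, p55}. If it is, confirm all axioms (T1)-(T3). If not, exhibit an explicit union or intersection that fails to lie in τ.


τ IS a topology on X.

Axiom (T1): ∅ ∈ τ? Yes; X ∈ τ? Yes.
Axiom (T2/T3): check pairwise unions and intersections of members of τ.
All pairwise intersections and unions checked — each lies in τ. Therefore τ satisfies (T1), (T2), (T3): it IS a topology on X.


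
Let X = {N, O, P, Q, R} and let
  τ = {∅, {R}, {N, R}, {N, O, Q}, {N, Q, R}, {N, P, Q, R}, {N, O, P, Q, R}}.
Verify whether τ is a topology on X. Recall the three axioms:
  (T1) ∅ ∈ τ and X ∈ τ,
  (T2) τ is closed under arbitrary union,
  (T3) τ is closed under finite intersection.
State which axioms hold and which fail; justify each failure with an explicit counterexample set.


τ is NOT a topology on X.

Axiom (T1): ∅ ∈ τ? Yes; X ∈ τ? Yes.
Axiom (T2/T3): check pairwise unions and intersections of members of τ.
Counterexample for (T2): {R} ∪ {N, O, Q} = {N, O, Q, R} ∉ τ. Therefore τ is NOT a topology.


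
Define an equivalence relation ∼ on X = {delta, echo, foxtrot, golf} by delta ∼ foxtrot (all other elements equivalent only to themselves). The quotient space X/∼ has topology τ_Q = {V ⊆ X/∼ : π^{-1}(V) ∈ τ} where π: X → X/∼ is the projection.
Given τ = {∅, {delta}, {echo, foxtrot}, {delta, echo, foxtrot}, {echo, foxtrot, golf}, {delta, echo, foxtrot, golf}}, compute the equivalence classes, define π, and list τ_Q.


X/∼ = {[delta=foxtrot], [echo], [golf]}; |τ_Q| = 3.

Equivalence classes: [delta=foxtrot], [echo], [golf].
Quotient map π: X → X/∼ sends delta ↦ [delta=foxtrot], echo ↦ [echo], foxtrot ↦ [delta=foxtrot], golf ↦ [golf].
For each subset V ⊆ X/∼, compute π^{-1}(V) ⊆ X and check whether π^{-1}(V) ∈ τ. V is open in τ_Q iff π^{-1}(V) ∈ τ.
  V = {}: π^{-1}(V) = ∅ ∈ τ ✓.
  V = {[delta=foxtrot]}: π^{-1}(V) = {delta, foxtrot} ∉ τ ✗.
  V = {[echo]}: π^{-1}(V) = {echo} ∉ τ ✗.
  V = {[delta=foxtrot], [echo]}: π^{-1}(V) = {delta, echo, foxtrot} ∈ τ ✓.
  V = {[golf]}: π^{-1}(V) = {golf} ∉ τ ✗.
  V = {[delta=foxtrot], [golf]}: π^{-1}(V) = {delta, foxtrot, golf} ∉ τ ✗.
  V = {[echo], [golf]}: π^{-1}(V) = {echo, golf} ∉ τ ✗.
  V = {[delta=foxtrot], [echo], [golf]}: π^{-1}(V) = {delta, echo, foxtrot, golf} ∈ τ ✓.
Open sets in the quotient: τ_Q = {{}, {[delta=foxtrot], [echo]}, {[delta=foxtrot], [echo], [golf]}} (3 elements).


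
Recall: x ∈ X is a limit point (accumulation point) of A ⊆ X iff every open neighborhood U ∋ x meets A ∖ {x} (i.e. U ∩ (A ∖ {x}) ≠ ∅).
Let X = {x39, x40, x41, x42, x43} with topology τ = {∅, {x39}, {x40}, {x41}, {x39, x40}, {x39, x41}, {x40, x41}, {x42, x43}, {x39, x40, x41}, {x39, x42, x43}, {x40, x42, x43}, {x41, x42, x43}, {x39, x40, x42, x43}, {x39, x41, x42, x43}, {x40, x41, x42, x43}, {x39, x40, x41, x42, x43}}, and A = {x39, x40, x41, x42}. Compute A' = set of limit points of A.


A' = {x43}

For each x ∈ X, list the open sets U ∈ τ with x ∈ U, then check whether U ∩ (A ∖ {x}) ≠ ∅ for every such U.
  x = x39: open {x39} ∋ x has {x39} ∩ (A ∖ {x39}) = ∅, so x is NOT a limit point.
  x = x40: open {x40} ∋ x has {x40} ∩ (A ∖ {x40}) = ∅, so x is NOT a limit point.
  x = x41: open {x41} ∋ x has {x41} ∩ (A ∖ {x41}) = ∅, so x is NOT a limit point.
  x = x42: open {x42, x43} ∋ x has {x42, x43} ∩ (A ∖ {x42}) = ∅, so x is NOT a limit point.
  x = x43: opens ∋ x are {x42, x43}, {x39, x42, x43}, {x40, x42, x43}, {x41, x42, x43}, {x39, x40, x42, x43}, {x39, x41, x42, x43}, {x40, x41, x42, x43}, {x39, x40, x41, x42, x43}; each meets A ∖ {x43}, so x IS a limit point.
Collecting: A' = {x43}.


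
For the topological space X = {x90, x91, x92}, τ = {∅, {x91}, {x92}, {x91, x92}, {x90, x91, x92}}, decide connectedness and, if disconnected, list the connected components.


(X, τ) is connected.

Find clopen sets (U ∈ τ with X ∖ U ∈ τ):
  U = ∅, X ∖ U = {x90, x91, x92} — both open, so U is clopen.
  U = {x90, x91, x92}, X ∖ U = ∅ — both open, so U is clopen.
Only trivial clopens (∅ and X) exist, so (X, τ) is connected.
Compute connected components by grouping points that agree on all clopens:
  component: {x90, x91, x92}


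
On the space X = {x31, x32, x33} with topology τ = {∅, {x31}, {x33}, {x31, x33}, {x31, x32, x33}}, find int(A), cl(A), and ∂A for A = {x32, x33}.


int(A) = {x33}, cl(A) = {x32, x33}, ∂A = {x32}.

Closed sets in (X, τ) are complements of opens:
  closed(X, τ) = {∅, {x32}, {x31, x32}, {x32, x33}, {x31, x32, x33}}.
int(A) = ⋃ {U ∈ τ : U ⊆ A}. Opens contained in A: ∅, {x33}.
Taking the union of these: int(A) = {x33}.
cl(A) = ⋂ {C closed : A ⊆ C}. Closed sets containing A: {x32, x33}, {x31, x32, x33}.
Intersecting these: cl(A) = {x32, x33}.
∂A = cl(A) ∖ int(A) = {x32, x33} ∖ {x33} = {x32}.


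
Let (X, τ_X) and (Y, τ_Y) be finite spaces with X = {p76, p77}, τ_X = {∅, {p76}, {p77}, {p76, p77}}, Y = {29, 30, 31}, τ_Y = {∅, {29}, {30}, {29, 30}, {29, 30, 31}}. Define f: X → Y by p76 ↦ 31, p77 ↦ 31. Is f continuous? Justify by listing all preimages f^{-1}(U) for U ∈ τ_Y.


f IS continuous.

Compute f^{-1}(U) for each U ∈ τ_Y:
  U = ∅: f^{-1}(U) = ∅ ∈ τ_X ✓.
  U = {29}: f^{-1}(U) = ∅ ∈ τ_X ✓.
  U = {30}: f^{-1}(U) = ∅ ∈ τ_X ✓.
  U = {29, 30}: f^{-1}(U) = ∅ ∈ τ_X ✓.
  U = {29, 30, 31}: f^{-1}(U) = {p76, p77} ∈ τ_X ✓.
Every preimage lies in τ_X, so f IS continuous.


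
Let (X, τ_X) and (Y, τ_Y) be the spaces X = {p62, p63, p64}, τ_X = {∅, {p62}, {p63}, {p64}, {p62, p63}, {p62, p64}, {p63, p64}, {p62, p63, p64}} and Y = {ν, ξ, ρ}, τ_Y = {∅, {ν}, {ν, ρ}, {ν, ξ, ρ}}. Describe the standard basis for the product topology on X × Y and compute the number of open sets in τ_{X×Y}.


Basis B = {∅ × ∅, {p62} × {ν}, {p63} × {ν}, {p64} × {ν}, {p62} × {ν, ρ}, {p62, p63} × {ν}, {p62, p64} × {ν}, {p63} × {ν, ρ}, {p63, p64} × {ν}, {p64} × {ν, ρ}, {p62} × {ν, ξ, ρ}, {p62, p63, p64} × {ν}, {p63} × {ν, ξ, ρ}, {p64} × {ν, ξ, ρ}, {p62, p63} × {ν, ρ}, {p62, p64} × {ν, ρ}, {p63, p64} × {ν, ρ}, {p62, p63} × {ν, ξ, ρ}, {p62, p64} × {ν, ξ, ρ}, {p62, p63, p64} × {ν, ρ}, {p63, p64} × {ν, ξ, ρ}, {p62, p63, p64} × {ν, ξ, ρ}}; |τ_{X×Y}| = 64.

Enumerate products U × V with U ∈ τ_X, V ∈ τ_Y (deduplicated):
  ∅ × ∅ = {} (∅)
  {p62} × {ν} = {(p62,ν)}
  {p63} × {ν} = {(p63,ν)}
  {p64} × {ν} = {(p64,ν)}
  {p62} × {ν, ρ} = {(p62,ν), (p62,ρ)}
  {p62, p63} × {ν} = {(p62,ν), (p63,ν)}
  {p62, p64} × {ν} = {(p62,ν), (p64,ν)}
  {p63} × {ν, ρ} = {(p63,ν), (p63,ρ)}
  {p63, p64} × {ν} = {(p63,ν), (p64,ν)}
  {p64} × {ν, ρ} = {(p64,ν), (p64,ρ)}
  {p62} × {ν, ξ, ρ} = {(p62,ν), (p62,ξ), (p62,ρ)}
  {p62, p63, p64} × {ν} = {(p62,ν), (p63,ν), (p64,ν)}
  {p63} × {ν, ξ, ρ} = {(p63,ν), (p63,ξ), (p63,ρ)}
  {p64} × {ν, ξ, ρ} = {(p64,ν), (p64,ξ), (p64,ρ)}
  {p62, p63} × {ν, ρ} = {(p62,ν), (p62,ρ), (p63,ν), (p63,ρ)}
  {p62, p64} × {ν, ρ} = {(p62,ν), (p62,ρ), (p64,ν), (p64,ρ)}
  {p63, p64} × {ν, ρ} = {(p63,ν), (p63,ρ), (p64,ν), (p64,ρ)}
  {p62, p63} × {ν, ξ, ρ} = {(p62,ν), (p62,ξ), (p62,ρ), (p63,ν), (p63,ξ), (p63,ρ)}
  {p62, p64} × {ν, ξ, ρ} = {(p62,ν), (p62,ξ), (p62,ρ), (p64,ν), (p64,ξ), (p64,ρ)}
  {p62, p63, p64} × {ν, ρ} = {(p62,ν), (p62,ρ), (p63,ν), (p63,ρ), (p64,ν), (p64,ρ)}
  {p63, p64} × {ν, ξ, ρ} = {(p63,ν), (p63,ξ), (p63,ρ), (p64,ν), (p64,ξ), (p64,ρ)}
  {p62, p63, p64} × {ν, ξ, ρ} = {(p62,ν), (p62,ξ), (p62,ρ), (p63,ν), (p63,ξ), (p63,ρ), (p64,ν), (p64,ξ), (p64,ρ)}
These 22 distinct sets form the basis B.
Close under arbitrary unions to get τ_{X×Y}; counting gives |τ_{X×Y}| = 64.


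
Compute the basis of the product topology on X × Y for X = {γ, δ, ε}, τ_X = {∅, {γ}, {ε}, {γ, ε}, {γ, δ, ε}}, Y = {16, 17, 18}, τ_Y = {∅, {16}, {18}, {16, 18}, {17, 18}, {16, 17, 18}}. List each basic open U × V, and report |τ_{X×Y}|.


Basis B = {∅ × ∅, {γ} × {16}, {γ} × {18}, {ε} × {16}, {ε} × {18}, {γ} × {16, 18}, {γ, ε} × {16}, {γ} × {17, 18}, {γ, ε} × {18}, {ε} × {16, 18}, {ε} × {17, 18}, {γ} × {16, 17, 18}, {γ, δ, ε} × {16}, {γ, δ, ε} × {18}, {ε} × {16, 17, 18}, {γ, ε} × {16, 18}, {γ, ε} × {17, 18}, {γ, ε} × {16, 17, 18}, {γ, δ, ε} × {16, 18}, {γ, δ, ε} × {17, 18}, {γ, δ, ε} × {16, 17, 18}}; |τ_{X×Y}| = 70.

Enumerate products U × V with U ∈ τ_X, V ∈ τ_Y (deduplicated):
  ∅ × ∅ = {} (∅)
  {γ} × {16} = {(γ,16)}
  {γ} × {18} = {(γ,18)}
  {ε} × {16} = {(ε,16)}
  {ε} × {18} = {(ε,18)}
  {γ} × {16, 18} = {(γ,16), (γ,18)}
  {γ, ε} × {16} = {(γ,16), (ε,16)}
  {γ} × {17, 18} = {(γ,17), (γ,18)}
  {γ, ε} × {18} = {(γ,18), (ε,18)}
  {ε} × {16, 18} = {(ε,16), (ε,18)}
  {ε} × {17, 18} = {(ε,17), (ε,18)}
  {γ} × {16, 17, 18} = {(γ,16), (γ,17), (γ,18)}
  {γ, δ, ε} × {16} = {(γ,16), (δ,16), (ε,16)}
  {γ, δ, ε} × {18} = {(γ,18), (δ,18), (ε,18)}
  {ε} × {16, 17, 18} = {(ε,16), (ε,17), (ε,18)}
  {γ, ε} × {16, 18} = {(γ,16), (γ,18), (ε,16), (ε,18)}
  {γ, ε} × {17, 18} = {(γ,17), (γ,18), (ε,17), (ε,18)}
  {γ, ε} × {16, 17, 18} = {(γ,16), (γ,17), (γ,18), (ε,16), (ε,17), (ε,18)}
  {γ, δ, ε} × {16, 18} = {(γ,16), (γ,18), (δ,16), (δ,18), (ε,16), (ε,18)}
  {γ, δ, ε} × {17, 18} = {(γ,17), (γ,18), (δ,17), (δ,18), (ε,17), (ε,18)}
  {γ, δ, ε} × {16, 17, 18} = {(γ,16), (γ,17), (γ,18), (δ,16), (δ,17), (δ,18), (ε,16), (ε,17), (ε,18)}
These 21 distinct sets form the basis B.
Close under arbitrary unions to get τ_{X×Y}; counting gives |τ_{X×Y}| = 70.


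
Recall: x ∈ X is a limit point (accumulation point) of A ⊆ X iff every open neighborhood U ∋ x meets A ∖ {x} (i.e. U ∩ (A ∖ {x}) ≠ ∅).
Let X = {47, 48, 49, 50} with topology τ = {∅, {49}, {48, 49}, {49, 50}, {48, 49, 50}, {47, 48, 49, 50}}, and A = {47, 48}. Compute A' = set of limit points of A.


A' = {47}

For each x ∈ X, list the open sets U ∈ τ with x ∈ U, then check whether U ∩ (A ∖ {x}) ≠ ∅ for every such U.
  x = 47: opens ∋ x are {47, 48, 49, 50}; each meets A ∖ {47}, so x IS a limit point.
  x = 48: open {48, 49} ∋ x has {48, 49} ∩ (A ∖ {48}) = ∅, so x is NOT a limit point.
  x = 49: open {49} ∋ x has {49} ∩ (A ∖ {49}) = ∅, so x is NOT a limit point.
  x = 50: open {49, 50} ∋ x has {49, 50} ∩ (A ∖ {50}) = ∅, so x is NOT a limit point.
Collecting: A' = {47}.


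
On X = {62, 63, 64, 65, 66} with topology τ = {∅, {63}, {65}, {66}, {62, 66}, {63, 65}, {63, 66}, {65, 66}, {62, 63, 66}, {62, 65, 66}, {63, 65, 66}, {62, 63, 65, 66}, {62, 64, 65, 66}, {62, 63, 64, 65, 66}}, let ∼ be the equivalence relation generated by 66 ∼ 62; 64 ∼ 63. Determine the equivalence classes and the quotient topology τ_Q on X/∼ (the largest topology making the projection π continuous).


X/∼ = {[62=66], [63=64], [65]}; |τ_Q| = 5.

Equivalence classes: [62=66], [63=64], [65].
Quotient map π: X → X/∼ sends 62 ↦ [62=66], 63 ↦ [63=64], 64 ↦ [63=64], 65 ↦ [65], 66 ↦ [62=66].
For each subset V ⊆ X/∼, compute π^{-1}(V) ⊆ X and check whether π^{-1}(V) ∈ τ. V is open in τ_Q iff π^{-1}(V) ∈ τ.
  V = {}: π^{-1}(V) = ∅ ∈ τ ✓.
  V = {[62=66]}: π^{-1}(V) = {62, 66} ∈ τ ✓.
  V = {[63=64]}: π^{-1}(V) = {63, 64} ∉ τ ✗.
  V = {[62=66], [63=64]}: π^{-1}(V) = {62, 63, 64, 66} ∉ τ ✗.
  V = {[65]}: π^{-1}(V) = {65} ∈ τ ✓.
  V = {[62=66], [65]}: π^{-1}(V) = {62, 65, 66} ∈ τ ✓.
  V = {[63=64], [65]}: π^{-1}(V) = {63, 64, 65} ∉ τ ✗.
  V = {[62=66], [63=64], [65]}: π^{-1}(V) = {62, 63, 64, 65, 66} ∈ τ ✓.
Open sets in the quotient: τ_Q = {{}, {[62=66]}, {[65]}, {[62=66], [65]}, {[62=66], [63=64], [65]}} (5 elements).
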